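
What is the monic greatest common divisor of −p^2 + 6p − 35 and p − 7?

1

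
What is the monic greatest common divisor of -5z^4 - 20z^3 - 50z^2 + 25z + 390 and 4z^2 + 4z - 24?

z^2 + z - 6

Euclidean algorithm in ℚ[z]:
  -5z^4 - 20z^3 - 50z^2 + 25z + 390 = (-(5/4)z^2 - (15/4)z - 65/4)(4z^2 + 4z - 24) + (0)
Last nonzero remainder: 4z^2 + 4z - 24. Dividing through by 4 gives the monic gcd z^2 + z - 6.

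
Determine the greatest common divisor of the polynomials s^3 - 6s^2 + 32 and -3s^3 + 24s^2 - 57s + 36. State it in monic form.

s - 4

Euclidean algorithm in ℚ[s]:
  s^3 - 6s^2 + 32 = (-1/3)(-3s^3 + 24s^2 - 57s + 36) + (2s^2 - 19s + 44)
  -3s^3 + 24s^2 - 57s + 36 = (-(3/2)s - 9/4)(2s^2 - 19s + 44) + (-(135/4)s + 135)
  2s^2 - 19s + 44 = (-(8/135)s + 44/135)(-(135/4)s + 135) + (0)
Last nonzero remainder: -(135/4)s + 135. Dividing through by -135/4 gives the monic gcd s - 4.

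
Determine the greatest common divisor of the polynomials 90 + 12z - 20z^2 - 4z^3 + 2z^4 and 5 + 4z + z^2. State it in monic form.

5 + 4z + z^2

Repeated division with remainder:
  2z^4 - 4z^3 - 20z^2 + 12z + 90 = (2z^2 - 12z + 18)(z^2 + 4z + 5) + (0)
The last nonzero remainder z^2 + 4z + 5 is already monic.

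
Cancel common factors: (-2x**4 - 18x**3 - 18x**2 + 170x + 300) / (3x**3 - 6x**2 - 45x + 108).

Euclidean algorithm in ℚ[x]:
  -2x**4 - 18x**3 - 18x**2 + 170x + 300 = (-(2/3)x - 22/3)(3x**3 - 6x**2 - 45x + 108) + (-92x**2 - 88x + 1092)
  3x**3 - 6x**2 - 45x + 108 = (-(3/92)x + 51/529)(-92x**2 - 88x + 1092) + (-(480/529)x + 1440/529)
  -92x**2 - 88x + 1092 = ((12167/120)x + 48139/120)(-(480/529)x + 1440/529) + (0)
Last nonzero remainder: -(480/529)x + 1440/529. Dividing through by -480/529 gives the monic gcd x - 3.
Cancel x - 3 from numerator and denominator to get the reduced form.

(-2x**3 - 24x**2 - 90x - 100)/(3x**2 + 3x - 36)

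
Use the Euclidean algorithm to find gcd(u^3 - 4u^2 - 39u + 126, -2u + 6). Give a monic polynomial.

Euclidean algorithm in ℚ[u]:
  u^3 - 4u^2 - 39u + 126 = (-(1/2)u^2 + (1/2)u + 21)(-2u + 6) + (0)
Last nonzero remainder: -2u + 6. Dividing through by -2 gives the monic gcd u - 3.

u - 3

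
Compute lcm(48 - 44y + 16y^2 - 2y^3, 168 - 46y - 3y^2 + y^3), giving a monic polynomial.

Repeated division with remainder:
  -2y^3 + 16y^2 - 44y + 48 = (-2)(y^3 - 3y^2 - 46y + 168) + (10y^2 - 136y + 384)
  y^3 - 3y^2 - 46y + 168 = ((1/10)y + 53/50)(10y^2 - 136y + 384) + ((1494/25)y - 5976/25)
  10y^2 - 136y + 384 = ((125/747)y - 400/249)((1494/25)y - 5976/25) + (0)
Last nonzero remainder: (1494/25)y - 5976/25. Dividing through by 1494/25 gives the monic gcd y - 4.
Then lcm(f, g) = f·g / gcd(f, g); expanding and making the result monic gives the answer.

1008 - 948y + 334y^2 - 28y^3 - 7y^4 + y^5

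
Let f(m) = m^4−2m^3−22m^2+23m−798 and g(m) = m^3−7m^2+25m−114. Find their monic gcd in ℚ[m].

m^2−m+19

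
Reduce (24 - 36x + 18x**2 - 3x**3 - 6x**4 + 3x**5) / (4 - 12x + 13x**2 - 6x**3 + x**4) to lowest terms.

Euclidean algorithm in ℚ[x]:
  3x**5 - 6x**4 - 3x**3 + 18x**2 - 36x + 24 = (3x + 12)(x**4 - 6x**3 + 13x**2 - 12x + 4) + (30x**3 - 102x**2 + 96x - 24)
  x**4 - 6x**3 + 13x**2 - 12x + 4 = ((1/30)x - 13/150)(30x**3 - 102x**2 + 96x - 24) + ((24/25)x**2 - (72/25)x + 48/25)
  30x**3 - 102x**2 + 96x - 24 = ((125/4)x - 25/2)((24/25)x**2 - (72/25)x + 48/25) + (0)
Last nonzero remainder: (24/25)x**2 - (72/25)x + 48/25. Dividing through by 24/25 gives the monic gcd x**2 - 3x + 2.
Cancel x**2 - 3x + 2 from numerator and denominator to get the reduced form.

(12 + 3x**2 + 3x**3)/(2 - 3x + x**2)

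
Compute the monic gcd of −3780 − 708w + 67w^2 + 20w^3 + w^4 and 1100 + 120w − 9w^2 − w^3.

By polynomial division,
  w^4 + 20w^3 + 67w^2 − 708w − 3780 = (−w − 11)(−w^3 − 9w^2 + 120w + 1100) + (88w^2 + 1712w + 8320)
  −w^3 − 9w^2 + 120w + 1100 = (−(1/88)w + 115/968)(88w^2 + 1712w + 8320) + ((1350/121)w + 13500/121)
  88w^2 + 1712w + 8320 = ((5324/675)w + 50336/675)((1350/121)w + 13500/121) + (0)
Last nonzero remainder: (1350/121)w + 13500/121. Dividing through by 1350/121 gives the monic gcd w + 10.

10 + w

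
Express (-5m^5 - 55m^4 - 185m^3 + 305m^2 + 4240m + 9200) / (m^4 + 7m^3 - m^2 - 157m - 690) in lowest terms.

Apply the Euclidean algorithm:
  -5m^5 - 55m^4 - 185m^3 + 305m^2 + 4240m + 9200 = (-5m - 20)(m^4 + 7m^3 - m^2 - 157m - 690) + (-50m^3 - 500m^2 - 2350m - 4600)
  m^4 + 7m^3 - m^2 - 157m - 690 = (-(1/50)m + 3/50)(-50m^3 - 500m^2 - 2350m - 4600) + (-18m^2 - 108m - 414)
  -50m^3 - 500m^2 - 2350m - 4600 = ((25/9)m + 100/9)(-18m^2 - 108m - 414) + (0)
Last nonzero remainder: -18m^2 - 108m - 414. Dividing through by -18 gives the monic gcd m^2 + 6m + 23.
Cancel m^2 + 6m + 23 from numerator and denominator to get the reduced form.

(-5m^3 - 25m^2 + 80m + 400)/(m^2 + m - 30)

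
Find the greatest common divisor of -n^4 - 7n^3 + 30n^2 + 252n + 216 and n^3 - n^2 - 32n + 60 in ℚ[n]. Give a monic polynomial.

n + 6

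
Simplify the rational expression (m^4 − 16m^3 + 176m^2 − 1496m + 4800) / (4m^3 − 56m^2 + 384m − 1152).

(m^3 − 10m^2 + 116m − 800)/(4m^2 − 32m + 192)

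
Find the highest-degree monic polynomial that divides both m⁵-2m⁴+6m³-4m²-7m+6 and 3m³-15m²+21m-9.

Apply the Euclidean algorithm:
  m⁵-2m⁴+6m³-4m²-7m+6 = ((1/3)m²+m+14/3)(3m³-15m²+21m-9) + (48m²-96m+48)
  3m³-15m²+21m-9 = ((1/16)m-3/16)(48m²-96m+48) + (0)
Last nonzero remainder: 48m²-96m+48. Dividing through by 48 gives the monic gcd m²-2m+1.

m²-2m+1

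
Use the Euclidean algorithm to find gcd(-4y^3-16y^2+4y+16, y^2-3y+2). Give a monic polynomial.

Repeated division with remainder:
  -4y^3-16y^2+4y+16 = (-4y-28)(y^2-3y+2) + (-72y+72)
  y^2-3y+2 = (-(1/72)y+1/36)(-72y+72) + (0)
Last nonzero remainder: -72y+72. Dividing through by -72 gives the monic gcd y-1.

y-1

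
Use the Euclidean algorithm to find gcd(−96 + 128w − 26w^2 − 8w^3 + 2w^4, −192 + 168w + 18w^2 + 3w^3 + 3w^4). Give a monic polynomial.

−4 + 3w + w^2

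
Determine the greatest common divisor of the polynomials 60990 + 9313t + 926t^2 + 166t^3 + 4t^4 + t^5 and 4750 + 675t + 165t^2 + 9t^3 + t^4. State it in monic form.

95 + 4t + t^2

By polynomial division,
  t^5 + 4t^4 + 166t^3 + 926t^2 + 9313t + 60990 = (t - 5)(t^4 + 9t^3 + 165t^2 + 675t + 4750) + (46t^3 + 1076t^2 + 7938t + 84740)
  t^4 + 9t^3 + 165t^2 + 675t + 4750 = ((1/46)t - 331/1058)(46t^3 + 1076t^2 + 7938t + 84740) + ((174076/529)t^2 + (696304/529)t + 16537220/529)
  46t^3 + 1076t^2 + 7938t + 84740 = ((12167/87038)t + 117967/43519)((174076/529)t^2 + (696304/529)t + 16537220/529) + (0)
Last nonzero remainder: (174076/529)t^2 + (696304/529)t + 16537220/529. Dividing through by 174076/529 gives the monic gcd t^2 + 4t + 95.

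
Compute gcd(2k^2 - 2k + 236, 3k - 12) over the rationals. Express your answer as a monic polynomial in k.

1

Euclidean algorithm in ℚ[k]:
  2k^2 - 2k + 236 = ((2/3)k + 2)(3k - 12) + (260)
  3k - 12 = ((3/260)k - 3/65)(260) + (0)
The last nonzero remainder is the constant 260, so the polynomials are coprime and gcd = 1.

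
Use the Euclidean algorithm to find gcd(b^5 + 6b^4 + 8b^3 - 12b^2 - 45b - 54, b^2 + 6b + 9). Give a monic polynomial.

b^2 + 6b + 9

By polynomial division,
  b^5 + 6b^4 + 8b^3 - 12b^2 - 45b - 54 = (b^3 - b - 6)(b^2 + 6b + 9) + (0)
The last nonzero remainder b^2 + 6b + 9 is already monic.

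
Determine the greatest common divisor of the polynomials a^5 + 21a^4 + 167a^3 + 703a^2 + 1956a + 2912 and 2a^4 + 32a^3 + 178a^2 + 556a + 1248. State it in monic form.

Euclidean algorithm in ℚ[a]:
  a^5 + 21a^4 + 167a^3 + 703a^2 + 1956a + 2912 = ((1/2)a + 5/2)(2a^4 + 32a^3 + 178a^2 + 556a + 1248) + (-2a^3 - 20a^2 - 58a - 208)
  2a^4 + 32a^3 + 178a^2 + 556a + 1248 = (-a - 6)(-2a^3 - 20a^2 - 58a - 208) + (0)
Last nonzero remainder: -2a^3 - 20a^2 - 58a - 208. Dividing through by -2 gives the monic gcd a^3 + 10a^2 + 29a + 104.

a^3 + 10a^2 + 29a + 104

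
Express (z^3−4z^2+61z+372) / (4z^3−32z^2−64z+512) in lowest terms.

Apply the Euclidean algorithm:
  z^3−4z^2+61z+372 = (1/4)(4z^3−32z^2−64z+512) + (4z^2+77z+244)
  4z^3−32z^2−64z+512 = (z−109/4)(4z^2+77z+244) + ((7161/4)z+7161)
  4z^2+77z+244 = ((16/7161)z+244/7161)((7161/4)z+7161) + (0)
Last nonzero remainder: (7161/4)z+7161. Dividing through by 7161/4 gives the monic gcd z+4.
Cancel z+4 from numerator and denominator to get the reduced form.

(z^2−8z+93)/(4z^2−48z+128)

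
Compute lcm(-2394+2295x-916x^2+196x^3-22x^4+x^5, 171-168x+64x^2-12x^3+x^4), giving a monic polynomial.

By polynomial division,
  x^5-22x^4+196x^3-916x^2+2295x-2394 = (x-10)(x^4-12x^3+64x^2-168x+171) + (12x^3-108x^2+444x-684)
  x^4-12x^3+64x^2-168x+171 = ((1/12)x-1/4)(12x^3-108x^2+444x-684) + (0)
Last nonzero remainder: 12x^3-108x^2+444x-684. Dividing through by 12 gives the monic gcd x^3-9x^2+37x-57.
Then lcm(f, g) = f·g / gcd(f, g); expanding and making the result monic gives the answer.

7182-9279x+5043x^2-1504x^3+262x^4-25x^5+x^6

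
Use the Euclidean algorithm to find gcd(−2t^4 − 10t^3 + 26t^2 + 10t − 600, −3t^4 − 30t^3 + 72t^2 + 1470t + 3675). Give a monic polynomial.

t^2 + 10t + 25

Apply the Euclidean algorithm:
  −2t^4 − 10t^3 + 26t^2 + 10t − 600 = (2/3)(−3t^4 − 30t^3 + 72t^2 + 1470t + 3675) + (10t^3 − 22t^2 − 970t − 3050)
  −3t^4 − 30t^3 + 72t^2 + 1470t + 3675 = (−(3/10)t − 183/50)(10t^3 − 22t^2 − 970t − 3050) + (−(7488/25)t^2 − (14976/5)t − 7488)
  10t^3 − 22t^2 − 970t − 3050 = (−(125/3744)t + 1525/3744)(−(7488/25)t^2 − (14976/5)t − 7488) + (0)
Last nonzero remainder: −(7488/25)t^2 − (14976/5)t − 7488. Dividing through by −7488/25 gives the monic gcd t^2 + 10t + 25.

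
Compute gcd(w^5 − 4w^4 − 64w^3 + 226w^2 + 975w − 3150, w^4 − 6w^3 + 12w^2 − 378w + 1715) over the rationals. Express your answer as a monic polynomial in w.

w^2 − 12w + 35

By polynomial division,
  w^5 − 4w^4 − 64w^3 + 226w^2 + 975w − 3150 = (w + 2)(w^4 − 6w^3 + 12w^2 − 378w + 1715) + (−64w^3 + 580w^2 + 16w − 6580)
  w^4 − 6w^3 + 12w^2 − 378w + 1715 = (−(1/64)w − 49/1024)(−64w^3 + 580w^2 + 16w − 6580) + ((10241/256)w^2 − (30723/64)w + 358435/256)
  −64w^3 + 580w^2 + 16w − 6580 = (−(16384/10241)w − 48128/10241)((10241/256)w^2 − (30723/64)w + 358435/256) + (0)
Last nonzero remainder: (10241/256)w^2 − (30723/64)w + 358435/256. Dividing through by 10241/256 gives the monic gcd w^2 − 12w + 35.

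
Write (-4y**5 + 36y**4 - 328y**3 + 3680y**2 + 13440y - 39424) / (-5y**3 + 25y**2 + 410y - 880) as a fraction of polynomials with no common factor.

(4y**3 + 16y**2 + 448y + 1792)/(5y + 40)

Euclidean algorithm in ℚ[y]:
  -4y**5 + 36y**4 - 328y**3 + 3680y**2 + 13440y - 39424 = ((4/5)y**2 - (16/5)y + 576/5)(-5y**3 + 25y**2 + 410y - 880) + (2816y**2 - 36608y + 61952)
  -5y**3 + 25y**2 + 410y - 880 = (-(5/2816)y - 5/352)(2816y**2 - 36608y + 61952) + (0)
Last nonzero remainder: 2816y**2 - 36608y + 61952. Dividing through by 2816 gives the monic gcd y**2 - 13y + 22.
Cancel y**2 - 13y + 22 from numerator and denominator to get the reduced form.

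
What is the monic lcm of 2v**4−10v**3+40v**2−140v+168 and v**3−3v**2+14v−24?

v**6−6v**5+37v**4−150v**3+394v**2−924v+1008

Euclidean algorithm in ℚ[v]:
  2v**4−10v**3+40v**2−140v+168 = (2v−4)(v**3−3v**2+14v−24) + (−36v+72)
  v**3−3v**2+14v−24 = (−(1/36)v**2+(1/36)v−1/3)(−36v+72) + (0)
Last nonzero remainder: −36v+72. Dividing through by −36 gives the monic gcd v−2.
Then lcm(f, g) = f·g / gcd(f, g); expanding and making the result monic gives the answer.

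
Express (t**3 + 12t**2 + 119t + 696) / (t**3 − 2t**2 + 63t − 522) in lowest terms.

(t + 8)/(t − 6)

Repeated division with remainder:
  t**3 + 12t**2 + 119t + 696 = (t**3 − 2t**2 + 63t − 522) + (14t**2 + 56t + 1218)
  t**3 − 2t**2 + 63t − 522 = ((1/14)t − 3/7)(14t**2 + 56t + 1218) + (0)
Last nonzero remainder: 14t**2 + 56t + 1218. Dividing through by 14 gives the monic gcd t**2 + 4t + 87.
Cancel t**2 + 4t + 87 from numerator and denominator to get the reduced form.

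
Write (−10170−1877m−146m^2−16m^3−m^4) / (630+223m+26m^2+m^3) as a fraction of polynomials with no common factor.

(−113+3m−m^2)/(7+m)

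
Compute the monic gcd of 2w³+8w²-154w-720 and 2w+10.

w+5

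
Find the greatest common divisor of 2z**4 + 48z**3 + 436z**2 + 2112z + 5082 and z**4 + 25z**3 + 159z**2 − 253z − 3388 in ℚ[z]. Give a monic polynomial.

Euclidean algorithm in ℚ[z]:
  2z**4 + 48z**3 + 436z**2 + 2112z + 5082 = (2)(z**4 + 25z**3 + 159z**2 − 253z − 3388) + (−2z**3 + 118z**2 + 2618z + 11858)
  z**4 + 25z**3 + 159z**2 − 253z − 3388 = (−(1/2)z − 42)(−2z**3 + 118z**2 + 2618z + 11858) + (6424z**2 + 115632z + 494648)
  −2z**3 + 118z**2 + 2618z + 11858 = (−(1/3212)z + 7/292)(6424z**2 + 115632z + 494648) + (0)
Last nonzero remainder: 6424z**2 + 115632z + 494648. Dividing through by 6424 gives the monic gcd z**2 + 18z + 77.

z**2 + 18z + 77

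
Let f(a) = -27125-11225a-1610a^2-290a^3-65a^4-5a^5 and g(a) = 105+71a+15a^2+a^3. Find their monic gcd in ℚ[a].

35+12a+a^2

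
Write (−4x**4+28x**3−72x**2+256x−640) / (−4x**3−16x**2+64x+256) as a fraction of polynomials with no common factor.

Apply the Euclidean algorithm:
  −4x**4+28x**3−72x**2+256x−640 = (x−11)(−4x**3−16x**2+64x+256) + (−312x**2+704x+2176)
  −4x**3−16x**2+64x+256 = ((1/78)x+122/1521)(−312x**2+704x+2176) + (−(30976/1521)x+123904/1521)
  −312x**2+704x+2176 = ((59319/3872)x+25857/968)(−(30976/1521)x+123904/1521) + (0)
Last nonzero remainder: −(30976/1521)x+123904/1521. Dividing through by −30976/1521 gives the monic gcd x−4.
Cancel x−4 from numerator and denominator to get the reduced form.

(x**3−3x**2+6x−40)/(x**2+8x+16)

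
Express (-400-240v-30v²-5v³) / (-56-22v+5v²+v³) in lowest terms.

(-200-20v-5v²)/(-28+3v+v²)

Euclidean algorithm in ℚ[v]:
  -5v³-30v²-240v-400 = (-5)(v³+5v²-22v-56) + (-5v²-350v-680)
  v³+5v²-22v-56 = (-(1/5)v+13)(-5v²-350v-680) + (4392v+8784)
  -5v²-350v-680 = (-(5/4392)v-85/1098)(4392v+8784) + (0)
Last nonzero remainder: 4392v+8784. Dividing through by 4392 gives the monic gcd v+2.
Cancel v+2 from numerator and denominator to get the reduced form.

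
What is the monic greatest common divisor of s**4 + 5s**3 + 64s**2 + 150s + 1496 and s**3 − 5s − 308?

s**2 + 7s + 44

By polynomial division,
  s**4 + 5s**3 + 64s**2 + 150s + 1496 = (s + 5)(s**3 − 5s − 308) + (69s**2 + 483s + 3036)
  s**3 − 5s − 308 = ((1/69)s − 7/69)(69s**2 + 483s + 3036) + (0)
Last nonzero remainder: 69s**2 + 483s + 3036. Dividing through by 69 gives the monic gcd s**2 + 7s + 44.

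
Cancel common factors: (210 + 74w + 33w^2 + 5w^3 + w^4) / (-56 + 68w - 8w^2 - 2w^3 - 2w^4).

Repeated division with remainder:
  w^4 + 5w^3 + 33w^2 + 74w + 210 = (-1/2)(-2w^4 - 2w^3 - 8w^2 + 68w - 56) + (4w^3 + 29w^2 + 108w + 182)
  -2w^4 - 2w^3 - 8w^2 + 68w - 56 = (-(1/2)w + 25/8)(4w^3 + 29w^2 + 108w + 182) + (-(357/8)w^2 - (357/2)w - 2499/4)
  4w^3 + 29w^2 + 108w + 182 = (-(32/357)w - 104/357)(-(357/8)w^2 - (357/2)w - 2499/4) + (0)
Last nonzero remainder: -(357/8)w^2 - (357/2)w - 2499/4. Dividing through by -357/8 gives the monic gcd w^2 + 4w + 14.
Cancel w^2 + 4w + 14 from numerator and denominator to get the reduced form.

(-15 - w - w^2)/(4 - 6w + 2w^2)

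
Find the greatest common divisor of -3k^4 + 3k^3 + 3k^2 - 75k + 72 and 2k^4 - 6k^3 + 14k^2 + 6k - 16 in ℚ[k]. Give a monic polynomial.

k^3 - 4k^2 + 11k - 8

Euclidean algorithm in ℚ[k]:
  -3k^4 + 3k^3 + 3k^2 - 75k + 72 = (-3/2)(2k^4 - 6k^3 + 14k^2 + 6k - 16) + (-6k^3 + 24k^2 - 66k + 48)
  2k^4 - 6k^3 + 14k^2 + 6k - 16 = (-(1/3)k - 1/3)(-6k^3 + 24k^2 - 66k + 48) + (0)
Last nonzero remainder: -6k^3 + 24k^2 - 66k + 48. Dividing through by -6 gives the monic gcd k^3 - 4k^2 + 11k - 8.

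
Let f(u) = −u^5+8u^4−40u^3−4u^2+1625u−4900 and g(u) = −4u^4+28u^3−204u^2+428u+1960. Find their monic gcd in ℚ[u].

u^3−9u^2+69u−245

By polynomial division,
  −u^5+8u^4−40u^3−4u^2+1625u−4900 = ((1/4)u−1/4)(−4u^4+28u^3−204u^2+428u+1960) + (18u^3−162u^2+1242u−4410)
  −4u^4+28u^3−204u^2+428u+1960 = (−(2/9)u−4/9)(18u^3−162u^2+1242u−4410) + (0)
Last nonzero remainder: 18u^3−162u^2+1242u−4410. Dividing through by 18 gives the monic gcd u^3−9u^2+69u−245.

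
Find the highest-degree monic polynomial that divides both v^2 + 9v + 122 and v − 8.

Euclidean algorithm in ℚ[v]:
  v^2 + 9v + 122 = (v + 17)(v − 8) + (258)
  v − 8 = ((1/258)v − 4/129)(258) + (0)
The last nonzero remainder is the constant 258, so the polynomials are coprime and gcd = 1.

1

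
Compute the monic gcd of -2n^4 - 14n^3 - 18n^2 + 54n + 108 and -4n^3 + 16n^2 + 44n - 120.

n^2 + n - 6

Repeated division with remainder:
  -2n^4 - 14n^3 - 18n^2 + 54n + 108 = ((1/2)n + 11/2)(-4n^3 + 16n^2 + 44n - 120) + (-128n^2 - 128n + 768)
  -4n^3 + 16n^2 + 44n - 120 = ((1/32)n - 5/32)(-128n^2 - 128n + 768) + (0)
Last nonzero remainder: -128n^2 - 128n + 768. Dividing through by -128 gives the monic gcd n^2 + n - 6.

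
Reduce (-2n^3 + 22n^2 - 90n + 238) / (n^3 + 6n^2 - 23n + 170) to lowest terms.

By polynomial division,
  -2n^3 + 22n^2 - 90n + 238 = (-2)(n^3 + 6n^2 - 23n + 170) + (34n^2 - 136n + 578)
  n^3 + 6n^2 - 23n + 170 = ((1/34)n + 5/17)(34n^2 - 136n + 578) + (0)
Last nonzero remainder: 34n^2 - 136n + 578. Dividing through by 34 gives the monic gcd n^2 - 4n + 17.
Cancel n^2 - 4n + 17 from numerator and denominator to get the reduced form.

(-2n + 14)/(n + 10)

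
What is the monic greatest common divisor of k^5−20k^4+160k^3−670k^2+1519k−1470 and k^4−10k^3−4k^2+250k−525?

k^3−15k^2+71k−105

Euclidean algorithm in ℚ[k]:
  k^5−20k^4+160k^3−670k^2+1519k−1470 = (k−10)(k^4−10k^3−4k^2+250k−525) + (64k^3−960k^2+4544k−6720)
  k^4−10k^3−4k^2+250k−525 = ((1/64)k+5/64)(64k^3−960k^2+4544k−6720) + (0)
Last nonzero remainder: 64k^3−960k^2+4544k−6720. Dividing through by 64 gives the monic gcd k^3−15k^2+71k−105.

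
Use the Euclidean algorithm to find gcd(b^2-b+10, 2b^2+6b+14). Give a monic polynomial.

By polynomial division,
  b^2-b+10 = (1/2)(2b^2+6b+14) + (-4b+3)
  2b^2+6b+14 = (-(1/2)b-15/8)(-4b+3) + (157/8)
  -4b+3 = (-(32/157)b+24/157)(157/8) + (0)
The last nonzero remainder is the constant 157/8, so the polynomials are coprime and gcd = 1.

1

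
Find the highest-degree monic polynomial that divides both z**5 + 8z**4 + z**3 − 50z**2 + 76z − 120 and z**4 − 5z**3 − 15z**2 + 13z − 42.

Repeated division with remainder:
  z**5 + 8z**4 + z**3 − 50z**2 + 76z − 120 = (z + 13)(z**4 − 5z**3 − 15z**2 + 13z − 42) + (81z**3 + 132z**2 − 51z + 426)
  z**4 − 5z**3 − 15z**2 + 13z − 42 = ((1/81)z − 179/2187)(81z**3 + 132z**2 − 51z + 426) + (−(2600/729)z**2 + (2600/729)z − 5200/729)
  81z**3 + 132z**2 − 51z + 426 = (−(59049/2600)z − 155277/2600)(−(2600/729)z**2 + (2600/729)z − 5200/729) + (0)
Last nonzero remainder: −(2600/729)z**2 + (2600/729)z − 5200/729. Dividing through by −2600/729 gives the monic gcd z**2 − z + 2.

z**2 − z + 2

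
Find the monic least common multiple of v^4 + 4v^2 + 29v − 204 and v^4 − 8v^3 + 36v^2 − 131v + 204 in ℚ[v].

v^5 − 4v^4 + 4v^3 + 13v^2 − 320v + 816

Repeated division with remainder:
  v^4 + 4v^2 + 29v − 204 = (v^4 − 8v^3 + 36v^2 − 131v + 204) + (8v^3 − 32v^2 + 160v − 408)
  v^4 − 8v^3 + 36v^2 − 131v + 204 = ((1/8)v − 1/2)(8v^3 − 32v^2 + 160v − 408) + (0)
Last nonzero remainder: 8v^3 − 32v^2 + 160v − 408. Dividing through by 8 gives the monic gcd v^3 − 4v^2 + 20v − 51.
Then lcm(f, g) = f·g / gcd(f, g); expanding and making the result monic gives the answer.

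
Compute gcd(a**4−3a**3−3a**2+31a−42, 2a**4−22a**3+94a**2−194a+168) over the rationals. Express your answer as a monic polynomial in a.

a**2−4a+7

By polynomial division,
  a**4−3a**3−3a**2+31a−42 = (1/2)(2a**4−22a**3+94a**2−194a+168) + (8a**3−50a**2+128a−126)
  2a**4−22a**3+94a**2−194a+168 = ((1/4)a−19/16)(8a**3−50a**2+128a−126) + ((21/8)a**2−(21/2)a+147/8)
  8a**3−50a**2+128a−126 = ((64/21)a−48/7)((21/8)a**2−(21/2)a+147/8) + (0)
Last nonzero remainder: (21/8)a**2−(21/2)a+147/8. Dividing through by 21/8 gives the monic gcd a**2−4a+7.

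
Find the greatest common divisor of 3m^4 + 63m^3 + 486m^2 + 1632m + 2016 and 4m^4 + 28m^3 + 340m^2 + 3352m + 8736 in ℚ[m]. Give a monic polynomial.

m^2 + 10m + 24

Repeated division with remainder:
  3m^4 + 63m^3 + 486m^2 + 1632m + 2016 = (3/4)(4m^4 + 28m^3 + 340m^2 + 3352m + 8736) + (42m^3 + 231m^2 − 882m − 4536)
  4m^4 + 28m^3 + 340m^2 + 3352m + 8736 = ((2/21)m + 1/7)(42m^3 + 231m^2 − 882m − 4536) + (391m^2 + 3910m + 9384)
  42m^3 + 231m^2 − 882m − 4536 = ((42/391)m − 189/391)(391m^2 + 3910m + 9384) + (0)
Last nonzero remainder: 391m^2 + 3910m + 9384. Dividing through by 391 gives the monic gcd m^2 + 10m + 24.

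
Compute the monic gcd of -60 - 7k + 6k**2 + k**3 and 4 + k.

4 + k

Euclidean algorithm in ℚ[k]:
  k**3 + 6k**2 - 7k - 60 = (k**2 + 2k - 15)(k + 4) + (0)
The last nonzero remainder k + 4 is already monic.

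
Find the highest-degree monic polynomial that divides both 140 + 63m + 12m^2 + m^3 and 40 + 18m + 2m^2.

5 + m

Apply the Euclidean algorithm:
  m^3 + 12m^2 + 63m + 140 = ((1/2)m + 3/2)(2m^2 + 18m + 40) + (16m + 80)
  2m^2 + 18m + 40 = ((1/8)m + 1/2)(16m + 80) + (0)
Last nonzero remainder: 16m + 80. Dividing through by 16 gives the monic gcd m + 5.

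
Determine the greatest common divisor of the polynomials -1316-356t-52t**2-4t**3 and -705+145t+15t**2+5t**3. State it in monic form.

Apply the Euclidean algorithm:
  -4t**3-52t**2-356t-1316 = (-4/5)(5t**3+15t**2+145t-705) + (-40t**2-240t-1880)
  5t**3+15t**2+145t-705 = (-(1/8)t+3/8)(-40t**2-240t-1880) + (0)
Last nonzero remainder: -40t**2-240t-1880. Dividing through by -40 gives the monic gcd t**2+6t+47.

47+6t+t**2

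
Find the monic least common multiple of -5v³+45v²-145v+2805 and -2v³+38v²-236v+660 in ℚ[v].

By polynomial division,
  -5v³+45v²-145v+2805 = (5/2)(-2v³+38v²-236v+660) + (-50v²+445v+1155)
  -2v³+38v²-236v+660 = ((1/25)v-101/250)(-50v²+445v+1155) + (-(5121/50)v+56331/50)
  -50v²+445v+1155 = ((2500/5121)v+1750/1707)(-(5121/50)v+56331/50) + (0)
Last nonzero remainder: -(5121/50)v+56331/50. Dividing through by -5121/50 gives the monic gcd v-11.
Then lcm(f, g) = f·g / gcd(f, g); expanding and making the result monic gives the answer.

v⁵-17v⁴+131v³-1063v²+5358v-16830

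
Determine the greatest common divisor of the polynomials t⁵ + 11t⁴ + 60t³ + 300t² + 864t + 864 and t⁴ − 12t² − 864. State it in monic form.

t³ + 6t² + 24t + 144

Euclidean algorithm in ℚ[t]:
  t⁵ + 11t⁴ + 60t³ + 300t² + 864t + 864 = (t + 11)(t⁴ − 12t² − 864) + (72t³ + 432t² + 1728t + 10368)
  t⁴ − 12t² − 864 = ((1/72)t − 1/12)(72t³ + 432t² + 1728t + 10368) + (0)
Last nonzero remainder: 72t³ + 432t² + 1728t + 10368. Dividing through by 72 gives the monic gcd t³ + 6t² + 24t + 144.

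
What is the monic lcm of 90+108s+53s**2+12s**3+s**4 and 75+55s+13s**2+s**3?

450+630s+373s**2+113s**3+17s**4+s**5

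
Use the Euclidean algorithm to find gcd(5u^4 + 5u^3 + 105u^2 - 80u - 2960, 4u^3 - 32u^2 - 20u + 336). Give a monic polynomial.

Apply the Euclidean algorithm:
  5u^4 + 5u^3 + 105u^2 - 80u - 2960 = ((5/4)u + 45/4)(4u^3 - 32u^2 - 20u + 336) + (490u^2 - 275u - 6740)
  4u^3 - 32u^2 - 20u + 336 = ((2/245)u - 729/12005)(490u^2 - 275u - 6740) + ((43989/2401)u - 175956/2401)
  490u^2 - 275u - 6740 = ((1176490/43989)u + 4045685/43989)((43989/2401)u - 175956/2401) + (0)
Last nonzero remainder: (43989/2401)u - 175956/2401. Dividing through by 43989/2401 gives the monic gcd u - 4.

u - 4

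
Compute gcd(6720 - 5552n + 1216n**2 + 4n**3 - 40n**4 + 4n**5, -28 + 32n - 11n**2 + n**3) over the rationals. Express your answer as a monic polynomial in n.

14 - 9n + n**2

Apply the Euclidean algorithm:
  4n**5 - 40n**4 + 4n**3 + 1216n**2 - 5552n + 6720 = (4n**2 + 4n - 80)(n**3 - 11n**2 + 32n - 28) + (320n**2 - 2880n + 4480)
  n**3 - 11n**2 + 32n - 28 = ((1/320)n - 1/160)(320n**2 - 2880n + 4480) + (0)
Last nonzero remainder: 320n**2 - 2880n + 4480. Dividing through by 320 gives the monic gcd n**2 - 9n + 14.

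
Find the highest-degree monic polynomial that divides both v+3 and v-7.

By polynomial division,
  v+3 = (v-7) + (10)
  v-7 = ((1/10)v-7/10)(10) + (0)
The last nonzero remainder is the constant 10, so the polynomials are coprime and gcd = 1.

1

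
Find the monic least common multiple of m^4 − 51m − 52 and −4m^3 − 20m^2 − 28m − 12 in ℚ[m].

Apply the Euclidean algorithm:
  m^4 − 51m − 52 = (−(1/4)m + 5/4)(−4m^3 − 20m^2 − 28m − 12) + (18m^2 − 19m − 37)
  −4m^3 − 20m^2 − 28m − 12 = (−(2/9)m − 109/81)(18m^2 − 19m − 37) + (−(5005/81)m − 5005/81)
  18m^2 − 19m − 37 = (−(1458/5005)m + 2997/5005)(−(5005/81)m − 5005/81) + (0)
Last nonzero remainder: −(5005/81)m − 5005/81. Dividing through by −5005/81 gives the monic gcd m + 1.
Then lcm(f, g) = f·g / gcd(f, g); expanding and making the result monic gives the answer.

m^6 + 4m^5 + 3m^4 − 51m^3 − 256m^2 − 361m − 156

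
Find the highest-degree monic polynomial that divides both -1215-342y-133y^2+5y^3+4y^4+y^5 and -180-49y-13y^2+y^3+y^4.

Repeated division with remainder:
  y^5+4y^4+5y^3-133y^2-342y-1215 = (y+3)(y^4+y^3-13y^2-49y-180) + (15y^3-45y^2-15y-675)
  y^4+y^3-13y^2-49y-180 = ((1/15)y+4/15)(15y^3-45y^2-15y-675) + (0)
Last nonzero remainder: 15y^3-45y^2-15y-675. Dividing through by 15 gives the monic gcd y^3-3y^2-y-45.

-45-y-3y^2+y^3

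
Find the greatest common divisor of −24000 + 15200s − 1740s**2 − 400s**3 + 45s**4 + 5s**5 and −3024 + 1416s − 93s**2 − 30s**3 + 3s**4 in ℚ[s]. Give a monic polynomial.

Euclidean algorithm in ℚ[s]:
  5s**5 + 45s**4 − 400s**3 − 1740s**2 + 15200s − 24000 = ((5/3)s + 95/3)(3s**4 − 30s**3 − 93s**2 + 1416s − 3024) + (705s**3 − 1155s**2 − 24600s + 71760)
  3s**4 − 30s**3 − 93s**2 + 1416s − 3024 = ((1/235)s − 393/11045)(705s**3 − 1155s**2 − 24600s + 71760) + (−(64980/2209)s**2 + (519840/2209)s − 1039680/2209)
  705s**3 − 1155s**2 − 24600s + 71760 = (−(103823/4332)s − 660491/4332)(−(64980/2209)s**2 + (519840/2209)s − 1039680/2209) + (0)
Last nonzero remainder: −(64980/2209)s**2 + (519840/2209)s − 1039680/2209. Dividing through by −64980/2209 gives the monic gcd s**2 − 8s + 16.

16 − 8s + s**2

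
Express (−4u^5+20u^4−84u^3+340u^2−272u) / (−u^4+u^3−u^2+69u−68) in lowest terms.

By polynomial division,
  −4u^5+20u^4−84u^3+340u^2−272u = (4u−16)(−u^4+u^3−u^2+69u−68) + (−64u^3+48u^2+1104u−1088)
  −u^4+u^3−u^2+69u−68 = ((1/64)u−1/256)(−64u^3+48u^2+1104u−1088) + (−(289/16)u^2+(1445/16)u−289/4)
  −64u^3+48u^2+1104u−1088 = ((1024/289)u+256/17)(−(289/16)u^2+(1445/16)u−289/4) + (0)
Last nonzero remainder: −(289/16)u^2+(1445/16)u−289/4. Dividing through by −289/16 gives the monic gcd u^2−5u+4.
Cancel u^2−5u+4 from numerator and denominator to get the reduced form.

(4u^3+68u)/(u^2+4u+17)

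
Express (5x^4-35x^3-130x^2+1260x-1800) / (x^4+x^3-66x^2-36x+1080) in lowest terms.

Euclidean algorithm in ℚ[x]:
  5x^4-35x^3-130x^2+1260x-1800 = (5)(x^4+x^3-66x^2-36x+1080) + (-40x^3+200x^2+1440x-7200)
  x^4+x^3-66x^2-36x+1080 = (-(1/40)x-3/20)(-40x^3+200x^2+1440x-7200) + (0)
Last nonzero remainder: -40x^3+200x^2+1440x-7200. Dividing through by -40 gives the monic gcd x^3-5x^2-36x+180.
Cancel x^3-5x^2-36x+180 from numerator and denominator to get the reduced form.

(5x-10)/(x+6)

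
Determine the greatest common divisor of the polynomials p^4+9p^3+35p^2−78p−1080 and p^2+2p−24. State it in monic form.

Euclidean algorithm in ℚ[p]:
  p^4+9p^3+35p^2−78p−1080 = (p^2+7p+45)(p^2+2p−24) + (0)
The last nonzero remainder p^2+2p−24 is already monic.

p^2+2p−24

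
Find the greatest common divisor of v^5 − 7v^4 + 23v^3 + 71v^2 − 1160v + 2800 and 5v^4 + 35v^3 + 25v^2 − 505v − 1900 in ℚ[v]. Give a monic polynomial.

v^2 + v − 20

Apply the Euclidean algorithm:
  v^5 − 7v^4 + 23v^3 + 71v^2 − 1160v + 2800 = ((1/5)v − 14/5)(5v^4 + 35v^3 + 25v^2 − 505v − 1900) + (116v^3 + 242v^2 − 2194v − 2520)
  5v^4 + 35v^3 + 25v^2 − 505v − 1900 = ((5/116)v + 1425/6728)(116v^3 + 242v^2 − 2194v − 2520) + ((229805/3364)v^2 + (229805/3364)v − 1149025/841)
  116v^3 + 242v^2 − 2194v − 2520 = ((390224/229805)v + 423864/229805)((229805/3364)v^2 + (229805/3364)v − 1149025/841) + (0)
Last nonzero remainder: (229805/3364)v^2 + (229805/3364)v − 1149025/841. Dividing through by 229805/3364 gives the monic gcd v^2 + v − 20.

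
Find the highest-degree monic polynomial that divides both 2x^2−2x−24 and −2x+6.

By polynomial division,
  2x^2−2x−24 = (−x−2)(−2x+6) + (−12)
  −2x+6 = ((1/6)x−1/2)(−12) + (0)
The last nonzero remainder is the constant −12, so the polynomials are coprime and gcd = 1.

1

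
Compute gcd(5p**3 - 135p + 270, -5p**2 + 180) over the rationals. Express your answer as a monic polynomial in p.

By polynomial division,
  5p**3 - 135p + 270 = (-p)(-5p**2 + 180) + (45p + 270)
  -5p**2 + 180 = (-(1/9)p + 2/3)(45p + 270) + (0)
Last nonzero remainder: 45p + 270. Dividing through by 45 gives the monic gcd p + 6.

p + 6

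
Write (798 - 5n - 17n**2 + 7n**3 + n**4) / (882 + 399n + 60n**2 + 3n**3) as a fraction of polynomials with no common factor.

Euclidean algorithm in ℚ[n]:
  n**4 + 7n**3 - 17n**2 - 5n + 798 = ((1/3)n - 13/3)(3n**3 + 60n**2 + 399n + 882) + (110n**2 + 1430n + 4620)
  3n**3 + 60n**2 + 399n + 882 = ((3/110)n + 21/110)(110n**2 + 1430n + 4620) + (0)
Last nonzero remainder: 110n**2 + 1430n + 4620. Dividing through by 110 gives the monic gcd n**2 + 13n + 42.
Cancel n**2 + 13n + 42 from numerator and denominator to get the reduced form.

(19 - 6n + n**2)/(21 + 3n)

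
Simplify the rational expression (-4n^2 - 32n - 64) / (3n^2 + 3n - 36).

(-4n - 16)/(3n - 9)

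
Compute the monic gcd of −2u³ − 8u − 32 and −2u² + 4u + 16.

u + 2

By polynomial division,
  −2u³ − 8u − 32 = (u + 2)(−2u² + 4u + 16) + (−32u − 64)
  −2u² + 4u + 16 = ((1/16)u − 1/4)(−32u − 64) + (0)
Last nonzero remainder: −32u − 64. Dividing through by −32 gives the monic gcd u + 2.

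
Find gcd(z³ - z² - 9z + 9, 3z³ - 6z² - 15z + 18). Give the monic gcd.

By polynomial division,
  z³ - z² - 9z + 9 = (1/3)(3z³ - 6z² - 15z + 18) + (z² - 4z + 3)
  3z³ - 6z² - 15z + 18 = (3z + 6)(z² - 4z + 3) + (0)
The last nonzero remainder z² - 4z + 3 is already monic.

z² - 4z + 3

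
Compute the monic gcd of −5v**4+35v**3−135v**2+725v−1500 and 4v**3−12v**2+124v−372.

Repeated division with remainder:
  −5v**4+35v**3−135v**2+725v−1500 = (−(5/4)v+5)(4v**3−12v**2+124v−372) + (80v**2−360v+360)
  4v**3−12v**2+124v−372 = ((1/20)v+3/40)(80v**2−360v+360) + (133v−399)
  80v**2−360v+360 = ((80/133)v−120/133)(133v−399) + (0)
Last nonzero remainder: 133v−399. Dividing through by 133 gives the monic gcd v−3.

v−3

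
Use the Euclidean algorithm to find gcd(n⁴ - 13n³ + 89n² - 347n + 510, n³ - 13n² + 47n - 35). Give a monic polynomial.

n - 5

Repeated division with remainder:
  n⁴ - 13n³ + 89n² - 347n + 510 = (n)(n³ - 13n² + 47n - 35) + (42n² - 312n + 510)
  n³ - 13n² + 47n - 35 = ((1/42)n - 13/98)(42n² - 312n + 510) + (-(320/49)n + 1600/49)
  42n² - 312n + 510 = (-(1029/160)n + 2499/160)(-(320/49)n + 1600/49) + (0)
Last nonzero remainder: -(320/49)n + 1600/49. Dividing through by -320/49 gives the monic gcd n - 5.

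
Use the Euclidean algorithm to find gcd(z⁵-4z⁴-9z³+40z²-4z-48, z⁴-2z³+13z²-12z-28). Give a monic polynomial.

z²-z-2

Apply the Euclidean algorithm:
  z⁵-4z⁴-9z³+40z²-4z-48 = (z-2)(z⁴-2z³+13z²-12z-28) + (-26z³+78z²-104)
  z⁴-2z³+13z²-12z-28 = (-(1/26)z-1/26)(-26z³+78z²-104) + (16z²-16z-32)
  -26z³+78z²-104 = (-(13/8)z+13/4)(16z²-16z-32) + (0)
Last nonzero remainder: 16z²-16z-32. Dividing through by 16 gives the monic gcd z²-z-2.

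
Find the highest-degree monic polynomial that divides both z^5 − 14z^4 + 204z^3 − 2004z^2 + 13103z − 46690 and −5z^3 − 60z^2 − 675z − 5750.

Apply the Euclidean algorithm:
  z^5 − 14z^4 + 204z^3 − 2004z^2 + 13103z − 46690 = (−(1/5)z^2 + (26/5)z − 381/5)(−5z^3 − 60z^2 − 675z − 5750) + (−4216z^2 − 8432z − 484840)
  −5z^3 − 60z^2 − 675z − 5750 = ((5/4216)z + 25/2108)(−4216z^2 − 8432z − 484840) + (0)
Last nonzero remainder: −4216z^2 − 8432z − 484840. Dividing through by −4216 gives the monic gcd z^2 + 2z + 115.

z^2 + 2z + 115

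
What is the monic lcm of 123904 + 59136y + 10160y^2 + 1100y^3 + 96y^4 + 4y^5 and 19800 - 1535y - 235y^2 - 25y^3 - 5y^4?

Euclidean algorithm in ℚ[y]:
  4y^5 + 96y^4 + 1100y^3 + 10160y^2 + 59136y + 123904 = (-(4/5)y - 76/5)(-5y^4 - 25y^3 - 235y^2 - 1535y + 19800) + (532y^3 + 5360y^2 + 51644y + 424864)
  -5y^4 - 25y^3 - 235y^2 - 1535y + 19800 = (-(5/532)y + 3375/70756)(532y^3 + 5360y^2 + 51644y + 424864) + (-(93600/17689)y^2 - (93600/17689)y - 8236800/17689)
  532y^3 + 5360y^2 + 51644y + 424864 = (-(2352637/23400)y - 21350623/23400)(-(93600/17689)y^2 - (93600/17689)y - 8236800/17689) + (0)
Last nonzero remainder: -(93600/17689)y^2 - (93600/17689)y - 8236800/17689. Dividing through by -93600/17689 gives the monic gcd y^2 + y + 88.
Then lcm(f, g) = f·g / gcd(f, g); expanding and making the result monic gives the answer.

-1393920 - 541376y - 24188y^2 + 12569y^3 + 2560y^4 + 326y^5 + 28y^6 + y^7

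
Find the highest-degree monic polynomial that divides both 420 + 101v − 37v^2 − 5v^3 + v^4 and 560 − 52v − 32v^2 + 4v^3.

140 − 13v − 8v^2 + v^3

Apply the Euclidean algorithm:
  v^4 − 5v^3 − 37v^2 + 101v + 420 = ((1/4)v + 3/4)(4v^3 − 32v^2 − 52v + 560) + (0)
Last nonzero remainder: 4v^3 − 32v^2 − 52v + 560. Dividing through by 4 gives the monic gcd v^3 − 8v^2 − 13v + 140.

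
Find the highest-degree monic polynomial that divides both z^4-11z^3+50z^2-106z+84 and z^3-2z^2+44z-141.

By polynomial division,
  z^4-11z^3+50z^2-106z+84 = (z-9)(z^3-2z^2+44z-141) + (-12z^2+431z-1185)
  z^3-2z^2+44z-141 = (-(1/12)z-407/144)(-12z^2+431z-1185) + ((167533/144)z-167533/48)
  -12z^2+431z-1185 = (-(1728/167533)z+56880/167533)((167533/144)z-167533/48) + (0)
Last nonzero remainder: (167533/144)z-167533/48. Dividing through by 167533/144 gives the monic gcd z-3.

z-3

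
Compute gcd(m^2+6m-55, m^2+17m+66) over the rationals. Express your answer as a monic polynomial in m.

m+11

Apply the Euclidean algorithm:
  m^2+6m-55 = (m^2+17m+66) + (-11m-121)
  m^2+17m+66 = (-(1/11)m-6/11)(-11m-121) + (0)
Last nonzero remainder: -11m-121. Dividing through by -11 gives the monic gcd m+11.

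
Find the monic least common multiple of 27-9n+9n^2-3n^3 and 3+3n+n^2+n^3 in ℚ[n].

Repeated division with remainder:
  -3n^3+9n^2-9n+27 = (-3)(n^3+n^2+3n+3) + (12n^2+36)
  n^3+n^2+3n+3 = ((1/12)n+1/12)(12n^2+36) + (0)
Last nonzero remainder: 12n^2+36. Dividing through by 12 gives the monic gcd n^2+3.
Then lcm(f, g) = f·g / gcd(f, g); expanding and making the result monic gives the answer.

-9-6n-2n^3+n^4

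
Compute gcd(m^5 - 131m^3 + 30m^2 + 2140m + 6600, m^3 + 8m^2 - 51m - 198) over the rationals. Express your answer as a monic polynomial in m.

m^2 + 5m - 66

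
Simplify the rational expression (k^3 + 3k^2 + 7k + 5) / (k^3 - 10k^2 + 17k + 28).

(k^2 + 2k + 5)/(k^2 - 11k + 28)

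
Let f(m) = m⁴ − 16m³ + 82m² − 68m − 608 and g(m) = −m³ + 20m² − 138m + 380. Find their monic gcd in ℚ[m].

Apply the Euclidean algorithm:
  m⁴ − 16m³ + 82m² − 68m − 608 = (−m − 4)(−m³ + 20m² − 138m + 380) + (24m² − 240m + 912)
  −m³ + 20m² − 138m + 380 = (−(1/24)m + 5/12)(24m² − 240m + 912) + (0)
Last nonzero remainder: 24m² − 240m + 912. Dividing through by 24 gives the monic gcd m² − 10m + 38.

m² − 10m + 38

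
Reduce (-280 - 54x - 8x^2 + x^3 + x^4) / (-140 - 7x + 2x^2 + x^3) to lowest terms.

(56 + 22x + 6x^2 + x^3)/(28 + 7x + x^2)

Repeated division with remainder:
  x^4 + x^3 - 8x^2 - 54x - 280 = (x - 1)(x^3 + 2x^2 - 7x - 140) + (x^2 + 79x - 420)
  x^3 + 2x^2 - 7x - 140 = (x - 77)(x^2 + 79x - 420) + (6496x - 32480)
  x^2 + 79x - 420 = ((1/6496)x + 3/232)(6496x - 32480) + (0)
Last nonzero remainder: 6496x - 32480. Dividing through by 6496 gives the monic gcd x - 5.
Cancel x - 5 from numerator and denominator to get the reduced form.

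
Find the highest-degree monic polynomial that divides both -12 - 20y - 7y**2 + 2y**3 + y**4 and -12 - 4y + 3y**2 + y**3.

2 + y

Euclidean algorithm in ℚ[y]:
  y**4 + 2y**3 - 7y**2 - 20y - 12 = (y - 1)(y**3 + 3y**2 - 4y - 12) + (-12y - 24)
  y**3 + 3y**2 - 4y - 12 = (-(1/12)y**2 - (1/12)y + 1/2)(-12y - 24) + (0)
Last nonzero remainder: -12y - 24. Dividing through by -12 gives the monic gcd y + 2.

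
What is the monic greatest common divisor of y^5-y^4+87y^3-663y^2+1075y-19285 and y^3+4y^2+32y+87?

Repeated division with remainder:
  y^5-y^4+87y^3-663y^2+1075y-19285 = (y^2-5y+75)(y^3+4y^2+32y+87) + (-890y^2-890y-25810)
  y^3+4y^2+32y+87 = (-(1/890)y-3/890)(-890y^2-890y-25810) + (0)
Last nonzero remainder: -890y^2-890y-25810. Dividing through by -890 gives the monic gcd y^2+y+29.

y^2+y+29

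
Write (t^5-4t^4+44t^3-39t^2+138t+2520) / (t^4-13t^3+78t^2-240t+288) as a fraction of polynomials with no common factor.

(t^3+2t^2+32t+105)/(t^2-7t+12)

Repeated division with remainder:
  t^5-4t^4+44t^3-39t^2+138t+2520 = (t+9)(t^4-13t^3+78t^2-240t+288) + (83t^3-501t^2+2010t-72)
  t^4-13t^3+78t^2-240t+288 = ((1/83)t-578/6889)(83t^3-501t^2+2010t-72) + ((80934/6889)t^2-(485604/6889)t+1942416/6889)
  83t^3-501t^2+2010t-72 = ((571787/80934)t-6889/26978)((80934/6889)t^2-(485604/6889)t+1942416/6889) + (0)
Last nonzero remainder: (80934/6889)t^2-(485604/6889)t+1942416/6889. Dividing through by 80934/6889 gives the monic gcd t^2-6t+24.
Cancel t^2-6t+24 from numerator and denominator to get the reduced form.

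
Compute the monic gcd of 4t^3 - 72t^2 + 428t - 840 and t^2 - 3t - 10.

t - 5

By polynomial division,
  4t^3 - 72t^2 + 428t - 840 = (4t - 60)(t^2 - 3t - 10) + (288t - 1440)
  t^2 - 3t - 10 = ((1/288)t + 1/144)(288t - 1440) + (0)
Last nonzero remainder: 288t - 1440. Dividing through by 288 gives the monic gcd t - 5.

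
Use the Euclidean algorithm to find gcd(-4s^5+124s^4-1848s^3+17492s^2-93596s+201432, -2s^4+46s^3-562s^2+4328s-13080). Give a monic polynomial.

s^3-13s^2+151s-654

Apply the Euclidean algorithm:
  -4s^5+124s^4-1848s^3+17492s^2-93596s+201432 = (2s-16)(-2s^4+46s^3-562s^2+4328s-13080) + (12s^3-156s^2+1812s-7848)
  -2s^4+46s^3-562s^2+4328s-13080 = (-(1/6)s+5/3)(12s^3-156s^2+1812s-7848) + (0)
Last nonzero remainder: 12s^3-156s^2+1812s-7848. Dividing through by 12 gives the monic gcd s^3-13s^2+151s-654.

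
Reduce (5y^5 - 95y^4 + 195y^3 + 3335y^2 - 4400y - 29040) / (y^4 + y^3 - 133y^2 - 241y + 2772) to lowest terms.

(5y^3 - 20y^2 - 325y - 660)/(y^2 + 16y + 63)

Euclidean algorithm in ℚ[y]:
  5y^5 - 95y^4 + 195y^3 + 3335y^2 - 4400y - 29040 = (5y - 100)(y^4 + y^3 - 133y^2 - 241y + 2772) + (960y^3 - 8760y^2 - 42360y + 248160)
  y^4 + y^3 - 133y^2 - 241y + 2772 = ((1/960)y + 27/2560)(960y^3 - 8760y^2 - 42360y + 248160) + ((225/64)y^2 - (3375/64)y + 2475/16)
  960y^3 - 8760y^2 - 42360y + 248160 = ((4096/15)y + 24064/15)((225/64)y^2 - (3375/64)y + 2475/16) + (0)
Last nonzero remainder: (225/64)y^2 - (3375/64)y + 2475/16. Dividing through by 225/64 gives the monic gcd y^2 - 15y + 44.
Cancel y^2 - 15y + 44 from numerator and denominator to get the reduced form.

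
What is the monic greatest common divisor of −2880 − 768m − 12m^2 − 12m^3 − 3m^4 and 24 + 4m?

6 + m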